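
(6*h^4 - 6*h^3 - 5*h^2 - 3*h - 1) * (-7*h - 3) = -42*h^5 + 24*h^4 + 53*h^3 + 36*h^2 + 16*h + 3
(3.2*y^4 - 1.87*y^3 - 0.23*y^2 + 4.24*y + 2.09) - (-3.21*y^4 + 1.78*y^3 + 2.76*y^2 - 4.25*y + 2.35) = 6.41*y^4 - 3.65*y^3 - 2.99*y^2 + 8.49*y - 0.26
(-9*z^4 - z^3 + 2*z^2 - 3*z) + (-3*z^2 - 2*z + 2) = -9*z^4 - z^3 - z^2 - 5*z + 2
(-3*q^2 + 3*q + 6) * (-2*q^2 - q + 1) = 6*q^4 - 3*q^3 - 18*q^2 - 3*q + 6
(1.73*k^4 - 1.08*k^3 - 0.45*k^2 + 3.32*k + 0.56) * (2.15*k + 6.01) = 3.7195*k^5 + 8.0753*k^4 - 7.4583*k^3 + 4.4335*k^2 + 21.1572*k + 3.3656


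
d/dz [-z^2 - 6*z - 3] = -2*z - 6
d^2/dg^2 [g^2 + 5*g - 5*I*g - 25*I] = 2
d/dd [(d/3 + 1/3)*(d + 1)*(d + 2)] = (d + 1)*(3*d + 5)/3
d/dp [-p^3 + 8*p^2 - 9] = p*(16 - 3*p)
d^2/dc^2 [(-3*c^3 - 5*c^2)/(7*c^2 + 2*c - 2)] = 4*(8*c^3 - 87*c^2 - 18*c - 10)/(343*c^6 + 294*c^5 - 210*c^4 - 160*c^3 + 60*c^2 + 24*c - 8)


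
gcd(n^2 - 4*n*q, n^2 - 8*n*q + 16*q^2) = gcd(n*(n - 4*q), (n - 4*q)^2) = -n + 4*q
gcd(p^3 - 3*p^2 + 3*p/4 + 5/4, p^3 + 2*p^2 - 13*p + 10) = p - 1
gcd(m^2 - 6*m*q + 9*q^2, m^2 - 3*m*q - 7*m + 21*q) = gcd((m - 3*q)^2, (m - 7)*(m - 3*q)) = -m + 3*q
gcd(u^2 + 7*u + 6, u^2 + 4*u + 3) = u + 1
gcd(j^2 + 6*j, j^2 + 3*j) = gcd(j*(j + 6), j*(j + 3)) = j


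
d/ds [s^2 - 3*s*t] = 2*s - 3*t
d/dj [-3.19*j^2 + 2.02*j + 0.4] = 2.02 - 6.38*j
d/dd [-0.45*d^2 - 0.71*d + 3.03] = -0.9*d - 0.71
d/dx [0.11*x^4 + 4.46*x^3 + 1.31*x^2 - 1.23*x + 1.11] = 0.44*x^3 + 13.38*x^2 + 2.62*x - 1.23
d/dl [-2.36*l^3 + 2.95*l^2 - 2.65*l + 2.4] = -7.08*l^2 + 5.9*l - 2.65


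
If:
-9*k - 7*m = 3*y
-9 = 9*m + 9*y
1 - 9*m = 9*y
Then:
No Solution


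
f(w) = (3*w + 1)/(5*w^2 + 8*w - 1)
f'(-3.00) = -0.29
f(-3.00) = -0.40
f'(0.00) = -11.00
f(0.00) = -1.00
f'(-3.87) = -0.11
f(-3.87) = -0.25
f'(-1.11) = -1.33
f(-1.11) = 0.63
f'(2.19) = -0.06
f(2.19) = 0.19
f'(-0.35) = -0.92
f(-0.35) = 0.02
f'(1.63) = -0.10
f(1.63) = 0.23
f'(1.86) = -0.08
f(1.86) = 0.21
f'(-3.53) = -0.15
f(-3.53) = -0.29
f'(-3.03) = -0.28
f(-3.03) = -0.39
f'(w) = (-10*w - 8)*(3*w + 1)/(5*w^2 + 8*w - 1)^2 + 3/(5*w^2 + 8*w - 1)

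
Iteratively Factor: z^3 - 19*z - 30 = (z - 5)*(z^2 + 5*z + 6) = (z - 5)*(z + 2)*(z + 3)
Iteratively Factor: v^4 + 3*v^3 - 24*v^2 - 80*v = (v + 4)*(v^3 - v^2 - 20*v) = v*(v + 4)*(v^2 - v - 20) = v*(v + 4)^2*(v - 5)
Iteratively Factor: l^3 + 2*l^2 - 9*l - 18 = (l + 3)*(l^2 - l - 6) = (l - 3)*(l + 3)*(l + 2)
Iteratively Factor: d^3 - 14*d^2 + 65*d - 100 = (d - 5)*(d^2 - 9*d + 20) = (d - 5)^2*(d - 4)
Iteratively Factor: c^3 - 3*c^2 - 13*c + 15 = (c + 3)*(c^2 - 6*c + 5) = (c - 5)*(c + 3)*(c - 1)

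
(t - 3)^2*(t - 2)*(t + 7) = t^4 - t^3 - 35*t^2 + 129*t - 126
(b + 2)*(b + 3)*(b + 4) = b^3 + 9*b^2 + 26*b + 24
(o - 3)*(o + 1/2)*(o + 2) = o^3 - o^2/2 - 13*o/2 - 3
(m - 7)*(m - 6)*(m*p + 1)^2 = m^4*p^2 - 13*m^3*p^2 + 2*m^3*p + 42*m^2*p^2 - 26*m^2*p + m^2 + 84*m*p - 13*m + 42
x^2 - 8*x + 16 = (x - 4)^2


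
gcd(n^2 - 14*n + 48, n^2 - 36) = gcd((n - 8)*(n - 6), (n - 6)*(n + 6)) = n - 6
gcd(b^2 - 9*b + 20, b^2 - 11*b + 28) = b - 4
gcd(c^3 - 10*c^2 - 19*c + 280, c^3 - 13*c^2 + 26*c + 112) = c^2 - 15*c + 56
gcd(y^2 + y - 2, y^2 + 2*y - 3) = y - 1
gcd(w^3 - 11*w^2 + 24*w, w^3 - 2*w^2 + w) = w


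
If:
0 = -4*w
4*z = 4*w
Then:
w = 0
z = 0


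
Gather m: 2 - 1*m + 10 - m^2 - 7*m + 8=-m^2 - 8*m + 20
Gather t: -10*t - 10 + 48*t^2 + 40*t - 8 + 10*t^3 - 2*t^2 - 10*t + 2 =10*t^3 + 46*t^2 + 20*t - 16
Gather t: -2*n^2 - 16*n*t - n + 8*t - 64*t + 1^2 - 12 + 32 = -2*n^2 - n + t*(-16*n - 56) + 21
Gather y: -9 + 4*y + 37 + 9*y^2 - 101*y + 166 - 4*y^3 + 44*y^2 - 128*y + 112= -4*y^3 + 53*y^2 - 225*y + 306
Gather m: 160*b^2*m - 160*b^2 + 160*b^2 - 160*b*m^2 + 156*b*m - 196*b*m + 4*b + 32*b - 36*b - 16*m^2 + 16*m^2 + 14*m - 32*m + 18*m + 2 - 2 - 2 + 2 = -160*b*m^2 + m*(160*b^2 - 40*b)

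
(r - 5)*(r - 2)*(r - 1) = r^3 - 8*r^2 + 17*r - 10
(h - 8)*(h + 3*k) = h^2 + 3*h*k - 8*h - 24*k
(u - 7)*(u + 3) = u^2 - 4*u - 21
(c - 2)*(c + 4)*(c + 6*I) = c^3 + 2*c^2 + 6*I*c^2 - 8*c + 12*I*c - 48*I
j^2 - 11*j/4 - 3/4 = (j - 3)*(j + 1/4)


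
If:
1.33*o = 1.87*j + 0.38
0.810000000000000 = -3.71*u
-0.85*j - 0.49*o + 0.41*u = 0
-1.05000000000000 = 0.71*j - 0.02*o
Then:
No Solution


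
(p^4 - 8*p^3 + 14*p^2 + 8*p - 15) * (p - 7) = p^5 - 15*p^4 + 70*p^3 - 90*p^2 - 71*p + 105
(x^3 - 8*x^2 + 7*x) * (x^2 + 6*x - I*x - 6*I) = x^5 - 2*x^4 - I*x^4 - 41*x^3 + 2*I*x^3 + 42*x^2 + 41*I*x^2 - 42*I*x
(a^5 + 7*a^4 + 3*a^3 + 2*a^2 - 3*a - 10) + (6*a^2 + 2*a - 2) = a^5 + 7*a^4 + 3*a^3 + 8*a^2 - a - 12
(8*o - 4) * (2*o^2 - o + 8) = 16*o^3 - 16*o^2 + 68*o - 32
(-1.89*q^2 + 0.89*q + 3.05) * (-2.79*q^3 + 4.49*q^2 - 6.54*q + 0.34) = 5.2731*q^5 - 10.9692*q^4 + 7.8472*q^3 + 7.2313*q^2 - 19.6444*q + 1.037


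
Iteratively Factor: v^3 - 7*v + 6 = (v - 2)*(v^2 + 2*v - 3) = (v - 2)*(v - 1)*(v + 3)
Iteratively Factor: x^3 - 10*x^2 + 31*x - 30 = (x - 5)*(x^2 - 5*x + 6) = (x - 5)*(x - 2)*(x - 3)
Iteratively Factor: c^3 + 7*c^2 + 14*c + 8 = (c + 2)*(c^2 + 5*c + 4) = (c + 2)*(c + 4)*(c + 1)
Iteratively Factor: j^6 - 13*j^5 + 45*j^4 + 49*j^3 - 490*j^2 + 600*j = (j)*(j^5 - 13*j^4 + 45*j^3 + 49*j^2 - 490*j + 600) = j*(j - 2)*(j^4 - 11*j^3 + 23*j^2 + 95*j - 300) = j*(j - 4)*(j - 2)*(j^3 - 7*j^2 - 5*j + 75) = j*(j - 4)*(j - 2)*(j + 3)*(j^2 - 10*j + 25) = j*(j - 5)*(j - 4)*(j - 2)*(j + 3)*(j - 5)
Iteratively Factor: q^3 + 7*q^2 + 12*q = (q + 4)*(q^2 + 3*q) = q*(q + 4)*(q + 3)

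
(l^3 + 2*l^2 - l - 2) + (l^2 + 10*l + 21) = l^3 + 3*l^2 + 9*l + 19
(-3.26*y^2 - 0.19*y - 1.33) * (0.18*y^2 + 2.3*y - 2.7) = -0.5868*y^4 - 7.5322*y^3 + 8.1256*y^2 - 2.546*y + 3.591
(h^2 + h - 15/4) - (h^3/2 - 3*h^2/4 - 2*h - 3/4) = -h^3/2 + 7*h^2/4 + 3*h - 3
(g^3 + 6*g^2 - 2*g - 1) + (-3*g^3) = -2*g^3 + 6*g^2 - 2*g - 1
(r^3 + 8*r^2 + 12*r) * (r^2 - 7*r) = r^5 + r^4 - 44*r^3 - 84*r^2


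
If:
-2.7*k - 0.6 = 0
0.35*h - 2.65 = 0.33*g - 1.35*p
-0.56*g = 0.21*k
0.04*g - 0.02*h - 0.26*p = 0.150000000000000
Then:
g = 0.08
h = 13.97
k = -0.22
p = -1.64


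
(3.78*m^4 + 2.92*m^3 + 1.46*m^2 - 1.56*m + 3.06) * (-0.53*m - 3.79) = -2.0034*m^5 - 15.8738*m^4 - 11.8406*m^3 - 4.7066*m^2 + 4.2906*m - 11.5974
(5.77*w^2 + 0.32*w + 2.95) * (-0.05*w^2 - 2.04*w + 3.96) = -0.2885*w^4 - 11.7868*w^3 + 22.0489*w^2 - 4.7508*w + 11.682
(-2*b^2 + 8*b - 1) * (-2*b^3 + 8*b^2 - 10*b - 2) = 4*b^5 - 32*b^4 + 86*b^3 - 84*b^2 - 6*b + 2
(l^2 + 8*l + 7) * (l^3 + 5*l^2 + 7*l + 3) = l^5 + 13*l^4 + 54*l^3 + 94*l^2 + 73*l + 21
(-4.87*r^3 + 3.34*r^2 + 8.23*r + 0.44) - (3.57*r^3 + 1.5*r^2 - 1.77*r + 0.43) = -8.44*r^3 + 1.84*r^2 + 10.0*r + 0.01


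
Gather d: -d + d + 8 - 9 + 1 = 0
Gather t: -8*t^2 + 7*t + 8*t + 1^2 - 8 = -8*t^2 + 15*t - 7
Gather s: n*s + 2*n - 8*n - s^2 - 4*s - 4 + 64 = -6*n - s^2 + s*(n - 4) + 60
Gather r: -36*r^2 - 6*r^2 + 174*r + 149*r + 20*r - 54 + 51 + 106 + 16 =-42*r^2 + 343*r + 119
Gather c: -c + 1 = 1 - c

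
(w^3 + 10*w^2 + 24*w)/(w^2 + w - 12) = w*(w + 6)/(w - 3)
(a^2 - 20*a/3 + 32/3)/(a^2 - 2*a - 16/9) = 3*(a - 4)/(3*a + 2)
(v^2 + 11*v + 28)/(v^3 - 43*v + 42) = (v + 4)/(v^2 - 7*v + 6)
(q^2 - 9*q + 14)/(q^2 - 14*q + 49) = (q - 2)/(q - 7)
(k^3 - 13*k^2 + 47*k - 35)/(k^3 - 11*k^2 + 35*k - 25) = (k - 7)/(k - 5)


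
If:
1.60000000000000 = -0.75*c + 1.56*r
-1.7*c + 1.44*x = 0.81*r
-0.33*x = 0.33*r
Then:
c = -0.83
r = 0.63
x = -0.63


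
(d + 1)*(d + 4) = d^2 + 5*d + 4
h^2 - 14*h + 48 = (h - 8)*(h - 6)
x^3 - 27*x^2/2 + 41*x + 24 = (x - 8)*(x - 6)*(x + 1/2)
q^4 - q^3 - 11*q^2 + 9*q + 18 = (q - 3)*(q - 2)*(q + 1)*(q + 3)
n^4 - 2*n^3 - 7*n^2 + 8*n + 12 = (n - 3)*(n - 2)*(n + 1)*(n + 2)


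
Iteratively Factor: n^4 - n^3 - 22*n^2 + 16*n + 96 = (n - 4)*(n^3 + 3*n^2 - 10*n - 24) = (n - 4)*(n - 3)*(n^2 + 6*n + 8) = (n - 4)*(n - 3)*(n + 2)*(n + 4)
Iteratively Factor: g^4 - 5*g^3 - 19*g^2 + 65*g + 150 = (g - 5)*(g^3 - 19*g - 30) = (g - 5)^2*(g^2 + 5*g + 6) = (g - 5)^2*(g + 2)*(g + 3)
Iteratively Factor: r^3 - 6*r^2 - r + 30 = (r - 5)*(r^2 - r - 6) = (r - 5)*(r + 2)*(r - 3)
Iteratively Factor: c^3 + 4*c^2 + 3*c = (c + 3)*(c^2 + c) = c*(c + 3)*(c + 1)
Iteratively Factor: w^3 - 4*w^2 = (w)*(w^2 - 4*w) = w*(w - 4)*(w)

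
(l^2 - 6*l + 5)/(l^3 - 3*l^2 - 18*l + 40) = (l - 1)/(l^2 + 2*l - 8)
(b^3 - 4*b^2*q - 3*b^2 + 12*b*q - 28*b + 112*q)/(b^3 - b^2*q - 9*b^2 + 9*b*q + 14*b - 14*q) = (-b^2 + 4*b*q - 4*b + 16*q)/(-b^2 + b*q + 2*b - 2*q)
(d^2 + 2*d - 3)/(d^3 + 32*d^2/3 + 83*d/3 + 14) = 3*(d - 1)/(3*d^2 + 23*d + 14)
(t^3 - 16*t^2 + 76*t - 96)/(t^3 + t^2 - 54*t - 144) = (t^2 - 8*t + 12)/(t^2 + 9*t + 18)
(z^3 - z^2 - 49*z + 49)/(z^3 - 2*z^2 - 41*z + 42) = (z + 7)/(z + 6)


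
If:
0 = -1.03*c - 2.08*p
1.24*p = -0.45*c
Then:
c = 0.00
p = 0.00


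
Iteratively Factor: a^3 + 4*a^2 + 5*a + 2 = (a + 1)*(a^2 + 3*a + 2) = (a + 1)^2*(a + 2)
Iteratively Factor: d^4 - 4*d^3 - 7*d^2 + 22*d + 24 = (d + 1)*(d^3 - 5*d^2 - 2*d + 24) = (d + 1)*(d + 2)*(d^2 - 7*d + 12) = (d - 3)*(d + 1)*(d + 2)*(d - 4)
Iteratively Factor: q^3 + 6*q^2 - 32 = (q + 4)*(q^2 + 2*q - 8) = (q + 4)^2*(q - 2)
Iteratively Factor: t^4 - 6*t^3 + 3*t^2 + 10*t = (t - 2)*(t^3 - 4*t^2 - 5*t) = t*(t - 2)*(t^2 - 4*t - 5) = t*(t - 5)*(t - 2)*(t + 1)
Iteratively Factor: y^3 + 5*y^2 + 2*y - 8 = (y + 2)*(y^2 + 3*y - 4) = (y + 2)*(y + 4)*(y - 1)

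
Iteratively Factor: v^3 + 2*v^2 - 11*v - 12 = (v + 1)*(v^2 + v - 12) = (v + 1)*(v + 4)*(v - 3)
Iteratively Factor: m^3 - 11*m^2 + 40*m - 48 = (m - 4)*(m^2 - 7*m + 12) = (m - 4)^2*(m - 3)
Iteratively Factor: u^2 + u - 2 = (u + 2)*(u - 1)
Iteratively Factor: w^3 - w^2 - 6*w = (w)*(w^2 - w - 6) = w*(w - 3)*(w + 2)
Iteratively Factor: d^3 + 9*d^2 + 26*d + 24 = (d + 2)*(d^2 + 7*d + 12) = (d + 2)*(d + 4)*(d + 3)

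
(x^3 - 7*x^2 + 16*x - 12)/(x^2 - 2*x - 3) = (x^2 - 4*x + 4)/(x + 1)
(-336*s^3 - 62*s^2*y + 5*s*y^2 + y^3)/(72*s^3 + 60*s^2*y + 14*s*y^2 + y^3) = (-56*s^2 - s*y + y^2)/(12*s^2 + 8*s*y + y^2)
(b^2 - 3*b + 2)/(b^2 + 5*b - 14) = (b - 1)/(b + 7)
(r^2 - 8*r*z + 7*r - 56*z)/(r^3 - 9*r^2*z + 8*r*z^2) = (-r - 7)/(r*(-r + z))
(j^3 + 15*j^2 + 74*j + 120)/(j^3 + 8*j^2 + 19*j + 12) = (j^2 + 11*j + 30)/(j^2 + 4*j + 3)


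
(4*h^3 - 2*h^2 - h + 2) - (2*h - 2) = 4*h^3 - 2*h^2 - 3*h + 4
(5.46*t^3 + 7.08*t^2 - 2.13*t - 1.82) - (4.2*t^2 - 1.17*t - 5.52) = 5.46*t^3 + 2.88*t^2 - 0.96*t + 3.7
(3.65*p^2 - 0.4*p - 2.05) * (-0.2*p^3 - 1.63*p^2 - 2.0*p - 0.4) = -0.73*p^5 - 5.8695*p^4 - 6.238*p^3 + 2.6815*p^2 + 4.26*p + 0.82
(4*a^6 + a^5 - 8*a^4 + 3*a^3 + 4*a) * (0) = 0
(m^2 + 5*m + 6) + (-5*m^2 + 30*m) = -4*m^2 + 35*m + 6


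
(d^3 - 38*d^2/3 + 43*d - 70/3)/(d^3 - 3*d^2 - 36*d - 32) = (-3*d^3 + 38*d^2 - 129*d + 70)/(3*(-d^3 + 3*d^2 + 36*d + 32))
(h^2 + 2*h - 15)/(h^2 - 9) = (h + 5)/(h + 3)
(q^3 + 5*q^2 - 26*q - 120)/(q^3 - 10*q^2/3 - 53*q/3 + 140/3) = 3*(q + 6)/(3*q - 7)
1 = 1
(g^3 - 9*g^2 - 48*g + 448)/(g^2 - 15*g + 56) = (g^2 - g - 56)/(g - 7)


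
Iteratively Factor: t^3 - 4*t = (t - 2)*(t^2 + 2*t) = t*(t - 2)*(t + 2)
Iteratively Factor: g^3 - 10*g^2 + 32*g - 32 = (g - 4)*(g^2 - 6*g + 8) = (g - 4)*(g - 2)*(g - 4)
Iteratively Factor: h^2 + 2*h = (h)*(h + 2)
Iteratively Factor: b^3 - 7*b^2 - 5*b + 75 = (b - 5)*(b^2 - 2*b - 15) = (b - 5)*(b + 3)*(b - 5)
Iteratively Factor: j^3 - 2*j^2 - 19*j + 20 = (j - 5)*(j^2 + 3*j - 4) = (j - 5)*(j + 4)*(j - 1)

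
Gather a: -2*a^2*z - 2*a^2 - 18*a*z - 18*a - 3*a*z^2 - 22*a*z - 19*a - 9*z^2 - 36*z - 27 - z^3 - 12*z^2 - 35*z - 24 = a^2*(-2*z - 2) + a*(-3*z^2 - 40*z - 37) - z^3 - 21*z^2 - 71*z - 51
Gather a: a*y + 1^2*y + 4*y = a*y + 5*y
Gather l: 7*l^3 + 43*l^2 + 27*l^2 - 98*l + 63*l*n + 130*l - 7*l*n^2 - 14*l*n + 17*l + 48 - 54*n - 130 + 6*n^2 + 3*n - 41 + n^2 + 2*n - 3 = 7*l^3 + 70*l^2 + l*(-7*n^2 + 49*n + 49) + 7*n^2 - 49*n - 126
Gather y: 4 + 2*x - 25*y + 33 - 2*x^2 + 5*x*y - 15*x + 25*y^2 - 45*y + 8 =-2*x^2 - 13*x + 25*y^2 + y*(5*x - 70) + 45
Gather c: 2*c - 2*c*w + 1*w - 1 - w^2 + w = c*(2 - 2*w) - w^2 + 2*w - 1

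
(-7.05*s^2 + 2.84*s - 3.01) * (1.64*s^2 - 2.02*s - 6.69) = -11.562*s^4 + 18.8986*s^3 + 36.4913*s^2 - 12.9194*s + 20.1369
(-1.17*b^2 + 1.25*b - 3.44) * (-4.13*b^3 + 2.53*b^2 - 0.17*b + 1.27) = 4.8321*b^5 - 8.1226*b^4 + 17.5686*b^3 - 10.4016*b^2 + 2.1723*b - 4.3688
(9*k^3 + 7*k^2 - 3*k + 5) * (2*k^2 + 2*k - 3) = 18*k^5 + 32*k^4 - 19*k^3 - 17*k^2 + 19*k - 15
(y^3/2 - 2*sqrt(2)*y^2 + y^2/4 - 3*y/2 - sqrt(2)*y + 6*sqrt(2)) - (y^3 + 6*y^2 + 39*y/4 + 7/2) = -y^3/2 - 23*y^2/4 - 2*sqrt(2)*y^2 - 45*y/4 - sqrt(2)*y - 7/2 + 6*sqrt(2)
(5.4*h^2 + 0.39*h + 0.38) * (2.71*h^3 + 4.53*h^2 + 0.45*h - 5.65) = 14.634*h^5 + 25.5189*h^4 + 5.2265*h^3 - 28.6131*h^2 - 2.0325*h - 2.147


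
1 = 1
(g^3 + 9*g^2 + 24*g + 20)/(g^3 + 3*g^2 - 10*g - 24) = (g^2 + 7*g + 10)/(g^2 + g - 12)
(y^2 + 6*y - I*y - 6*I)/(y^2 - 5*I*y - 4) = (y + 6)/(y - 4*I)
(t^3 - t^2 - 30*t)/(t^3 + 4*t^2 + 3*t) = (t^2 - t - 30)/(t^2 + 4*t + 3)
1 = 1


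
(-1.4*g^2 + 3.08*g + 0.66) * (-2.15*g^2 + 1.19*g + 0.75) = 3.01*g^4 - 8.288*g^3 + 1.1962*g^2 + 3.0954*g + 0.495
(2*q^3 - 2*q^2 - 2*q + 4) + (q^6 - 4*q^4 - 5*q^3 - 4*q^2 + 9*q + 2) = q^6 - 4*q^4 - 3*q^3 - 6*q^2 + 7*q + 6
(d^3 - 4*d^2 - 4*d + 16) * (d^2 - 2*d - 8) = d^5 - 6*d^4 - 4*d^3 + 56*d^2 - 128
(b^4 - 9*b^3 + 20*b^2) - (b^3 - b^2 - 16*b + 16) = b^4 - 10*b^3 + 21*b^2 + 16*b - 16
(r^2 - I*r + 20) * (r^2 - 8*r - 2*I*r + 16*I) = r^4 - 8*r^3 - 3*I*r^3 + 18*r^2 + 24*I*r^2 - 144*r - 40*I*r + 320*I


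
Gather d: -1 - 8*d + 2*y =-8*d + 2*y - 1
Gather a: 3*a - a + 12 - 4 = 2*a + 8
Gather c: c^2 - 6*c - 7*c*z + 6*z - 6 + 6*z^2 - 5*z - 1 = c^2 + c*(-7*z - 6) + 6*z^2 + z - 7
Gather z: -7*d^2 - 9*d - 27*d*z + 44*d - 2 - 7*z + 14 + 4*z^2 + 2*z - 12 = -7*d^2 + 35*d + 4*z^2 + z*(-27*d - 5)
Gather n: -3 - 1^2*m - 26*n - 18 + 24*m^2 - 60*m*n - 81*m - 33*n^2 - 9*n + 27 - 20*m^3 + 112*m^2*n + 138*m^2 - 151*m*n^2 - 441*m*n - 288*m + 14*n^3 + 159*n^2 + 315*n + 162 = -20*m^3 + 162*m^2 - 370*m + 14*n^3 + n^2*(126 - 151*m) + n*(112*m^2 - 501*m + 280) + 168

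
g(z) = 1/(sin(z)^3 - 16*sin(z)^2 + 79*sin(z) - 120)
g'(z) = (-3*sin(z)^2*cos(z) + 32*sin(z)*cos(z) - 79*cos(z))/(sin(z)^3 - 16*sin(z)^2 + 79*sin(z) - 120)^2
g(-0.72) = -0.01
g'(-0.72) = -0.00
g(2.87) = -0.01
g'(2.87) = 0.01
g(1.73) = -0.02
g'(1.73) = 0.00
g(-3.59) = -0.01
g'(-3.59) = 0.01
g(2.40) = -0.01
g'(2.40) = 0.01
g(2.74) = -0.01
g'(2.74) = 0.01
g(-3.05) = -0.01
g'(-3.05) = 0.01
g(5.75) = -0.01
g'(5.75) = -0.00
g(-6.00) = -0.01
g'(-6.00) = -0.00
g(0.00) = -0.00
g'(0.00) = -0.00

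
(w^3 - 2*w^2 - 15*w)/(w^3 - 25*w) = (w + 3)/(w + 5)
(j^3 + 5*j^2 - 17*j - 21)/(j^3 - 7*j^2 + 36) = (j^2 + 8*j + 7)/(j^2 - 4*j - 12)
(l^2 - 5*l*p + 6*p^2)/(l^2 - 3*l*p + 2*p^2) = (-l + 3*p)/(-l + p)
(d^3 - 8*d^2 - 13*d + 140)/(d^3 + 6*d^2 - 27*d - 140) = (d - 7)/(d + 7)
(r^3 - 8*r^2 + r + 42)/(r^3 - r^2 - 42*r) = (r^2 - r - 6)/(r*(r + 6))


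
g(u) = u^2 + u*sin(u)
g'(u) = u*cos(u) + 2*u + sin(u)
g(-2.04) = 5.98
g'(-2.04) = -4.05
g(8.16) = 74.37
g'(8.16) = 14.82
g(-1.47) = 3.62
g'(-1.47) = -4.08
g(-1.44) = 3.50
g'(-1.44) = -4.06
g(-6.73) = 48.20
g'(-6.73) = -19.96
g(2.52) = 7.82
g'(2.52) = 3.57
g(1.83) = 5.12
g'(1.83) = 4.16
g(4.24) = 14.20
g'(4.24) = 5.66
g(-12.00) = 137.56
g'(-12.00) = -33.59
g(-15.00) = 234.75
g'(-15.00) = -19.25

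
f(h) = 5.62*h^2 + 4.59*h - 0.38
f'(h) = 11.24*h + 4.59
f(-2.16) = 15.93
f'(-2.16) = -19.69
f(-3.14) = 40.62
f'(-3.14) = -30.70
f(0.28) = 1.35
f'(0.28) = 7.74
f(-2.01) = 13.10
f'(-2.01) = -18.00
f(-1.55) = 6.01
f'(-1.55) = -12.83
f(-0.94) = 0.27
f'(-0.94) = -5.98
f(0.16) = 0.50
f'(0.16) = 6.39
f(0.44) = 2.73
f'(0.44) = 9.54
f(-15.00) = 1195.27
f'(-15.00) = -164.01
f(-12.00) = 753.82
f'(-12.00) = -130.29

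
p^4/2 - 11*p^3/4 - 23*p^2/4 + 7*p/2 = p*(p/2 + 1)*(p - 7)*(p - 1/2)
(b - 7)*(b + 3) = b^2 - 4*b - 21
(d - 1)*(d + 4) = d^2 + 3*d - 4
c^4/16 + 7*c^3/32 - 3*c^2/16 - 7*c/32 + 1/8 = (c/4 + 1/4)*(c/4 + 1)*(c - 1)*(c - 1/2)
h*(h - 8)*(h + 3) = h^3 - 5*h^2 - 24*h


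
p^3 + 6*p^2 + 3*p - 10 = (p - 1)*(p + 2)*(p + 5)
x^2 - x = x*(x - 1)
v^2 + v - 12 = (v - 3)*(v + 4)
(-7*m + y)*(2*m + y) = -14*m^2 - 5*m*y + y^2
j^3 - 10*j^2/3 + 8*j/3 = j*(j - 2)*(j - 4/3)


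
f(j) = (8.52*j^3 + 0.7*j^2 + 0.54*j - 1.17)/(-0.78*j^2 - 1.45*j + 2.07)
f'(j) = (1.56*j + 1.45)*(8.52*j^3 + 0.7*j^2 + 0.54*j - 1.17)/(-0.78*j^2 - 1.45*j + 2.07)^2 + (25.56*j^2 + 1.4*j + 0.54)/(-0.78*j^2 - 1.45*j + 2.07)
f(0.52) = 0.45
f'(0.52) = 8.32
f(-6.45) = 107.56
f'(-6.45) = -6.11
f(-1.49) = -11.45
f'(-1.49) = 26.10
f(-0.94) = -2.97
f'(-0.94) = 7.97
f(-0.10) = -0.56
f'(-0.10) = -0.03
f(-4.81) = 103.95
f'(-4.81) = 4.90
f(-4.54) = 105.94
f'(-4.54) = 10.19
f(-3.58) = 140.75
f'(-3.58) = 94.61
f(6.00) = -53.81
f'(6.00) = -10.01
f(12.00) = -116.17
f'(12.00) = -10.61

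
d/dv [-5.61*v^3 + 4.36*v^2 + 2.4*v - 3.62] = -16.83*v^2 + 8.72*v + 2.4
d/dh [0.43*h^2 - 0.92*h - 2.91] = 0.86*h - 0.92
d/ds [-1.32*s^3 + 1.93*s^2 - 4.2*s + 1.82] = -3.96*s^2 + 3.86*s - 4.2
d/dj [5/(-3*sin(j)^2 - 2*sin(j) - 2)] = 10*(3*sin(j) + 1)*cos(j)/(3*sin(j)^2 + 2*sin(j) + 2)^2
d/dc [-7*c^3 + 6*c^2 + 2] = 3*c*(4 - 7*c)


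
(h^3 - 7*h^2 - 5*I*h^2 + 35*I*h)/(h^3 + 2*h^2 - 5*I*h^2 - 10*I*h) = (h - 7)/(h + 2)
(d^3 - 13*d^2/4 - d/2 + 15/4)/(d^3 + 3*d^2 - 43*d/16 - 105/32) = 8*(d^2 - 2*d - 3)/(8*d^2 + 34*d + 21)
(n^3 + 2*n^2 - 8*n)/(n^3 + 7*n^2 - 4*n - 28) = n*(n + 4)/(n^2 + 9*n + 14)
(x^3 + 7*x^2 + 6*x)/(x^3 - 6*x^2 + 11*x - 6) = x*(x^2 + 7*x + 6)/(x^3 - 6*x^2 + 11*x - 6)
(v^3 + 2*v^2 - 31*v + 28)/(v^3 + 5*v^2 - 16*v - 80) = (v^2 + 6*v - 7)/(v^2 + 9*v + 20)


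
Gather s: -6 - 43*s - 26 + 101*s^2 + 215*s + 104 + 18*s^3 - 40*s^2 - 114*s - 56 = 18*s^3 + 61*s^2 + 58*s + 16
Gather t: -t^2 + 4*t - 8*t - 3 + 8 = -t^2 - 4*t + 5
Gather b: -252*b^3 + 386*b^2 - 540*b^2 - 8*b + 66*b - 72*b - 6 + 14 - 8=-252*b^3 - 154*b^2 - 14*b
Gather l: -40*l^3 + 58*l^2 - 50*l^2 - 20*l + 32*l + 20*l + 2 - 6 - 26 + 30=-40*l^3 + 8*l^2 + 32*l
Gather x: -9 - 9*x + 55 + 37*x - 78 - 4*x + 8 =24*x - 24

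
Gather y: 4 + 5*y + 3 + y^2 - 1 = y^2 + 5*y + 6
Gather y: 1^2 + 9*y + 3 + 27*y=36*y + 4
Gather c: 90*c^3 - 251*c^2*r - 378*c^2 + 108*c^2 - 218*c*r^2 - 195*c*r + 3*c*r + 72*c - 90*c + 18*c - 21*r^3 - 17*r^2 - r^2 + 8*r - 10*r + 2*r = 90*c^3 + c^2*(-251*r - 270) + c*(-218*r^2 - 192*r) - 21*r^3 - 18*r^2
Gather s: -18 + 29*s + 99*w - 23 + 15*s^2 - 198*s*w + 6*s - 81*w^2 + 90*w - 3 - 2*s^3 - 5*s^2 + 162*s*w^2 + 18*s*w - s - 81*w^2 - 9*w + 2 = -2*s^3 + 10*s^2 + s*(162*w^2 - 180*w + 34) - 162*w^2 + 180*w - 42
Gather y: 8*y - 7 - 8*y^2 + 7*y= -8*y^2 + 15*y - 7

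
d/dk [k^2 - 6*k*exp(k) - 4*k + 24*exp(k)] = -6*k*exp(k) + 2*k + 18*exp(k) - 4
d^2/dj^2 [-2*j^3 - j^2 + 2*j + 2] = -12*j - 2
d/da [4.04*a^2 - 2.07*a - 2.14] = 8.08*a - 2.07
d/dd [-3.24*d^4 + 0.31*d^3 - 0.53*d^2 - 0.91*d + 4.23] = -12.96*d^3 + 0.93*d^2 - 1.06*d - 0.91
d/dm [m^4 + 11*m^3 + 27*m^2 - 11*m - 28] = 4*m^3 + 33*m^2 + 54*m - 11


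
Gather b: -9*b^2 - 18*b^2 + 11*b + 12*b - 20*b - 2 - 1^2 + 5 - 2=-27*b^2 + 3*b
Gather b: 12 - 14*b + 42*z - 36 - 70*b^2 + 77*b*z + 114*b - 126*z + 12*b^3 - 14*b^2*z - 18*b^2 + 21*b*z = 12*b^3 + b^2*(-14*z - 88) + b*(98*z + 100) - 84*z - 24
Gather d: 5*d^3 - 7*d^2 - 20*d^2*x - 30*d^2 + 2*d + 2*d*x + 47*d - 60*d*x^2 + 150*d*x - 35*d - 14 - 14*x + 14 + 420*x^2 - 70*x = 5*d^3 + d^2*(-20*x - 37) + d*(-60*x^2 + 152*x + 14) + 420*x^2 - 84*x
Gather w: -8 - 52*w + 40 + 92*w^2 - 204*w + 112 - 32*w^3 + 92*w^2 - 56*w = -32*w^3 + 184*w^2 - 312*w + 144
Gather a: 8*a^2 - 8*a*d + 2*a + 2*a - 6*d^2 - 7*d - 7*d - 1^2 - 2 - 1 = 8*a^2 + a*(4 - 8*d) - 6*d^2 - 14*d - 4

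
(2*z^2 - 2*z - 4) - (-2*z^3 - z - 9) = 2*z^3 + 2*z^2 - z + 5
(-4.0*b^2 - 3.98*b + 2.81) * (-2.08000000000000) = 8.32*b^2 + 8.2784*b - 5.8448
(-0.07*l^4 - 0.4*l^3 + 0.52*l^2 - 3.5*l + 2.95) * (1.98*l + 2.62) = -0.1386*l^5 - 0.9754*l^4 - 0.0184*l^3 - 5.5676*l^2 - 3.329*l + 7.729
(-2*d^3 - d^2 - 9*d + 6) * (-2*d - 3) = 4*d^4 + 8*d^3 + 21*d^2 + 15*d - 18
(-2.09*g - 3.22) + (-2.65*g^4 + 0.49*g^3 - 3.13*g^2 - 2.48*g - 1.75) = -2.65*g^4 + 0.49*g^3 - 3.13*g^2 - 4.57*g - 4.97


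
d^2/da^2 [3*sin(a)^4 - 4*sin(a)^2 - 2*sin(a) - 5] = -48*sin(a)^4 + 52*sin(a)^2 + 2*sin(a) - 8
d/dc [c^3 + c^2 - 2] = c*(3*c + 2)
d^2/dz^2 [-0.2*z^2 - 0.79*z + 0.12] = -0.400000000000000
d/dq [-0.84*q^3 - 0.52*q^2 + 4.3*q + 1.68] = -2.52*q^2 - 1.04*q + 4.3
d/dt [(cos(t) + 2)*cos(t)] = -2*(cos(t) + 1)*sin(t)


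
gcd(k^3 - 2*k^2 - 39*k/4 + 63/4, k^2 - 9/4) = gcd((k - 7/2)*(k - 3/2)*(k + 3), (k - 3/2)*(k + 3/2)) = k - 3/2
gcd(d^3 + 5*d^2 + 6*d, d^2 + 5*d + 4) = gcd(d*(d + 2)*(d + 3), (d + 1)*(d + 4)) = 1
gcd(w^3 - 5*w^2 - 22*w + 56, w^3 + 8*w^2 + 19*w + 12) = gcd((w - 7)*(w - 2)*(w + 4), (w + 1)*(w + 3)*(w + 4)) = w + 4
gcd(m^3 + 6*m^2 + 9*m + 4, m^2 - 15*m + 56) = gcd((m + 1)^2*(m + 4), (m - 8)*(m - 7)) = 1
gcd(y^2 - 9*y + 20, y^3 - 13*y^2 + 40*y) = y - 5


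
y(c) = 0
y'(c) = 0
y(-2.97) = 0.00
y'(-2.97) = 0.00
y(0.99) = 0.00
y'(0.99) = 0.00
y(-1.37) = 0.00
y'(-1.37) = 0.00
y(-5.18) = 0.00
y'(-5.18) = 0.00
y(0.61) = 0.00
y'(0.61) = 0.00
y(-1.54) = 0.00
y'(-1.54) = 0.00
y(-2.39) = 0.00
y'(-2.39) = 0.00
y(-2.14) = 0.00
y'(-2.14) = 0.00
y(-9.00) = 0.00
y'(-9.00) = 0.00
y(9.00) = 0.00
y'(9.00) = 0.00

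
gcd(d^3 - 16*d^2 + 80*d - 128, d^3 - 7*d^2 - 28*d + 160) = d^2 - 12*d + 32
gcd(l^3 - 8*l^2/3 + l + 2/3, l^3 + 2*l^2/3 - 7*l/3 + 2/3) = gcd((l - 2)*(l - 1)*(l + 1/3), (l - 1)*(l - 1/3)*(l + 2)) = l - 1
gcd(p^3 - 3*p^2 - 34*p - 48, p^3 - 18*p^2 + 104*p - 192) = p - 8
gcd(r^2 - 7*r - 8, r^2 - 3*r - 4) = r + 1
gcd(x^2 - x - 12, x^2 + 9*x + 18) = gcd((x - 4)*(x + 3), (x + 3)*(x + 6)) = x + 3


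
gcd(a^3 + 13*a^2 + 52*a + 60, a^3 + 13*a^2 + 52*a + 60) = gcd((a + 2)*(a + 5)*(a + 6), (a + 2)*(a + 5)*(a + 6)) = a^3 + 13*a^2 + 52*a + 60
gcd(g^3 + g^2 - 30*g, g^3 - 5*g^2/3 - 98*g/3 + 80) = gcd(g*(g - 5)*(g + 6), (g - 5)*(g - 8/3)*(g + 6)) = g^2 + g - 30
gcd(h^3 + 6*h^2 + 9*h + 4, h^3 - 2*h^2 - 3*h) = h + 1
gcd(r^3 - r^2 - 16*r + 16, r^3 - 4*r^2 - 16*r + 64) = r^2 - 16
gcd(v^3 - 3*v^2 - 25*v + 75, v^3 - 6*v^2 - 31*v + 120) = v^2 + 2*v - 15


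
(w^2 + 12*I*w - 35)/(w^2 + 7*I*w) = (w + 5*I)/w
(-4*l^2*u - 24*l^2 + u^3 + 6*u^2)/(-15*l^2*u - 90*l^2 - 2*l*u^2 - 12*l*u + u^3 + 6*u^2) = (-4*l^2 + u^2)/(-15*l^2 - 2*l*u + u^2)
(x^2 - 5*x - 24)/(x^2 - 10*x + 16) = (x + 3)/(x - 2)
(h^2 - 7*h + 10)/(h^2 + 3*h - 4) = (h^2 - 7*h + 10)/(h^2 + 3*h - 4)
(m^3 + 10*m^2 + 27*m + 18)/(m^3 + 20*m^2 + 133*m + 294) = (m^2 + 4*m + 3)/(m^2 + 14*m + 49)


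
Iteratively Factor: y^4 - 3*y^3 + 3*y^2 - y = (y - 1)*(y^3 - 2*y^2 + y) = (y - 1)^2*(y^2 - y) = (y - 1)^3*(y)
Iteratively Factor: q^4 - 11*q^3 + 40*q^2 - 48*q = (q - 4)*(q^3 - 7*q^2 + 12*q) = (q - 4)^2*(q^2 - 3*q) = (q - 4)^2*(q - 3)*(q)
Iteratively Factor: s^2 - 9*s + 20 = (s - 5)*(s - 4)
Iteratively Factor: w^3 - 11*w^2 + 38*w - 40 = (w - 5)*(w^2 - 6*w + 8) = (w - 5)*(w - 4)*(w - 2)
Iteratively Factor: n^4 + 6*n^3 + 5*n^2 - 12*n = (n + 3)*(n^3 + 3*n^2 - 4*n) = (n + 3)*(n + 4)*(n^2 - n) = n*(n + 3)*(n + 4)*(n - 1)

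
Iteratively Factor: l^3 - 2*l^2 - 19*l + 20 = (l + 4)*(l^2 - 6*l + 5) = (l - 5)*(l + 4)*(l - 1)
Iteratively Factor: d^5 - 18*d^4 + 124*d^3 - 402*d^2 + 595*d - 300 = (d - 3)*(d^4 - 15*d^3 + 79*d^2 - 165*d + 100) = (d - 5)*(d - 3)*(d^3 - 10*d^2 + 29*d - 20) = (d - 5)*(d - 3)*(d - 1)*(d^2 - 9*d + 20) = (d - 5)^2*(d - 3)*(d - 1)*(d - 4)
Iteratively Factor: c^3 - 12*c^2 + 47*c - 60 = (c - 4)*(c^2 - 8*c + 15) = (c - 4)*(c - 3)*(c - 5)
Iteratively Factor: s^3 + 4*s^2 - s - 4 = (s + 1)*(s^2 + 3*s - 4) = (s - 1)*(s + 1)*(s + 4)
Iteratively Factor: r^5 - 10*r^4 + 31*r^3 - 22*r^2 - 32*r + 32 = (r - 1)*(r^4 - 9*r^3 + 22*r^2 - 32) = (r - 1)*(r + 1)*(r^3 - 10*r^2 + 32*r - 32) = (r - 4)*(r - 1)*(r + 1)*(r^2 - 6*r + 8) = (r - 4)^2*(r - 1)*(r + 1)*(r - 2)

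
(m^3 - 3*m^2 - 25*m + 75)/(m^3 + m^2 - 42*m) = (m^3 - 3*m^2 - 25*m + 75)/(m*(m^2 + m - 42))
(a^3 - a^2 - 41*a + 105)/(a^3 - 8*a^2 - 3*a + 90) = (a^2 + 4*a - 21)/(a^2 - 3*a - 18)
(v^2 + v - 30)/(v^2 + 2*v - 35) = (v + 6)/(v + 7)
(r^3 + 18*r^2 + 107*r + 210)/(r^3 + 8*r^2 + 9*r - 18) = (r^2 + 12*r + 35)/(r^2 + 2*r - 3)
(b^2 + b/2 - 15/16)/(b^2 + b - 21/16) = (4*b + 5)/(4*b + 7)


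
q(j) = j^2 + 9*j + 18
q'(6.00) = 21.00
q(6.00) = 108.00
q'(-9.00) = -9.00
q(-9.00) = 18.00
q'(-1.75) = 5.50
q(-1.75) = 5.31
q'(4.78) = 18.56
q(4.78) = 83.87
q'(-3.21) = 2.58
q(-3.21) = -0.59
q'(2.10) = 13.20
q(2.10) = 41.31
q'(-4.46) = 0.08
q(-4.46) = -2.25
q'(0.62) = 10.24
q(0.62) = 23.96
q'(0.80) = 10.60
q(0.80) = 25.84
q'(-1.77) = 5.46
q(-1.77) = 5.20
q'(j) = 2*j + 9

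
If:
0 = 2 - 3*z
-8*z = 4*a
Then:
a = -4/3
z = 2/3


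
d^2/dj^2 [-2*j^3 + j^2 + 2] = 2 - 12*j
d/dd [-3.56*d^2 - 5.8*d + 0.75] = -7.12*d - 5.8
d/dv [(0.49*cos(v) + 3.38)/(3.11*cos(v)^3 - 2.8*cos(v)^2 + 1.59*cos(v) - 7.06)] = (3.0478*cos(v)^3 + 30.1634*cos(v)^2 - 18.928*cos(v) + 8.8336)*sin(v)/(9.6721*cos(v)^6 - 17.416*cos(v)^5 + 17.7298*cos(v)^4 - 52.8172*cos(v)^3 + 42.0641*cos(v)^2 - 22.4508*cos(v) + 49.8436)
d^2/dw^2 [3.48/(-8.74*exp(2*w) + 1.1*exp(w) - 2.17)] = (-3.48*(17.48*exp(w) - 1.1)*(34.96*exp(w) - 2.2)*exp(w) + (121.6608*exp(w) - 3.828)*(8.74*exp(2*w) - 1.1*exp(w) + 2.17))*exp(w)/(8.74*exp(2*w) - 1.1*exp(w) + 2.17)^3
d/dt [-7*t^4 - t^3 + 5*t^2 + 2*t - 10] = -28*t^3 - 3*t^2 + 10*t + 2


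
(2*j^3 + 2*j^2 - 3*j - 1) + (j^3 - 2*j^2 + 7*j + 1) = 3*j^3 + 4*j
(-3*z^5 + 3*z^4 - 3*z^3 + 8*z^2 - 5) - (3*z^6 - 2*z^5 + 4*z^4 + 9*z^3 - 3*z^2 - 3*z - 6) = -3*z^6 - z^5 - z^4 - 12*z^3 + 11*z^2 + 3*z + 1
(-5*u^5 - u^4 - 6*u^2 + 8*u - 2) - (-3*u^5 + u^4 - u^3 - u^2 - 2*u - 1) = -2*u^5 - 2*u^4 + u^3 - 5*u^2 + 10*u - 1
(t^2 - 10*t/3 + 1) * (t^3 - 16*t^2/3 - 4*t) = t^5 - 26*t^4/3 + 133*t^3/9 + 8*t^2 - 4*t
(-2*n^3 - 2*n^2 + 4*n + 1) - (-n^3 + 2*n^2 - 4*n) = -n^3 - 4*n^2 + 8*n + 1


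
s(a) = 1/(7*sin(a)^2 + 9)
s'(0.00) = 0.00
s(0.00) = 0.11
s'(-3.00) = -0.02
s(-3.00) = 0.11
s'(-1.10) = 0.03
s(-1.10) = 0.07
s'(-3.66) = 0.05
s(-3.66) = 0.09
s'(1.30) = -0.02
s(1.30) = 0.06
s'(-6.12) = -0.03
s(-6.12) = 0.11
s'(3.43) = -0.04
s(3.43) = 0.10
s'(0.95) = -0.04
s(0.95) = 0.07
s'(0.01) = -0.00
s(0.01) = 0.11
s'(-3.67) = 0.05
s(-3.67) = 0.09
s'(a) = -14*sin(a)*cos(a)/(7*sin(a)^2 + 9)^2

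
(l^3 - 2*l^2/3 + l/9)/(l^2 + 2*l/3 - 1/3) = l*(3*l - 1)/(3*(l + 1))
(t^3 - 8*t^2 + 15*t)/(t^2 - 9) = t*(t - 5)/(t + 3)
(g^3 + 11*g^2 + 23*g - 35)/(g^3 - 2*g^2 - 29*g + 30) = (g + 7)/(g - 6)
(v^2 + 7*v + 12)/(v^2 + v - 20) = (v^2 + 7*v + 12)/(v^2 + v - 20)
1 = 1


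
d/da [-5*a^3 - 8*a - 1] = -15*a^2 - 8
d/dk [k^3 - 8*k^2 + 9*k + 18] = 3*k^2 - 16*k + 9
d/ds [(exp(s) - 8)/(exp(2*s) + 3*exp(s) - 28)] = (-(exp(s) - 8)*(2*exp(s) + 3) + exp(2*s) + 3*exp(s) - 28)*exp(s)/(exp(2*s) + 3*exp(s) - 28)^2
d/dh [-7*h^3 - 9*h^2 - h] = -21*h^2 - 18*h - 1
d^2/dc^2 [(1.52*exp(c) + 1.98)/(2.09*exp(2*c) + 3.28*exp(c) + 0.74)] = (6.639512*exp(4*c) + 24.175448*exp(3*c) + 26.614896*exp(2*c) + 5.36321599999999*exp(c) - 3.973504)*exp(c)/(9.129329*exp(6*c) + 42.982104*exp(5*c) + 77.15235*exp(4*c) + 65.72464*exp(3*c) + 27.3171*exp(2*c) + 5.388384*exp(c) + 0.405224)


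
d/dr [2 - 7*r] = -7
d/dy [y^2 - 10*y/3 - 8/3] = 2*y - 10/3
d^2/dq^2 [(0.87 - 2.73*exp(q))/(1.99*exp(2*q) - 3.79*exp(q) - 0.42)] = (-10.811073*exp(4*q) - 6.80878499999997*exp(3*q) - 33.375285*exp(2*q) + 19.750965*exp(q) - 1.866438)*exp(q)/(7.880599*exp(6*q) - 45.026337*exp(5*q) + 80.763951*exp(4*q) - 35.433847*exp(3*q) - 17.045658*exp(2*q) - 2.005668*exp(q) - 0.074088)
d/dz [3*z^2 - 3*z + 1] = 6*z - 3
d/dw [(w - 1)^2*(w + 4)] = (w - 1)*(3*w + 7)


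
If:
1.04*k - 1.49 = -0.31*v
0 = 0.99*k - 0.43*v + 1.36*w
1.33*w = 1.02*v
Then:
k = 2.76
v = -4.46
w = -3.42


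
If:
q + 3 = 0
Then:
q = -3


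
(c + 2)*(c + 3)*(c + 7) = c^3 + 12*c^2 + 41*c + 42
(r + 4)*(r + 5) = r^2 + 9*r + 20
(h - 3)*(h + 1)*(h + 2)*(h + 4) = h^4 + 4*h^3 - 7*h^2 - 34*h - 24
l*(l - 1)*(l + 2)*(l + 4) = l^4 + 5*l^3 + 2*l^2 - 8*l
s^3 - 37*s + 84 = (s - 4)*(s - 3)*(s + 7)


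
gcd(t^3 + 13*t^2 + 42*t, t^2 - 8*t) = t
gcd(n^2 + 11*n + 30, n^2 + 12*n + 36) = n + 6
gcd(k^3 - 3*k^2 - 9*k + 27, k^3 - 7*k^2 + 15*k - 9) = k^2 - 6*k + 9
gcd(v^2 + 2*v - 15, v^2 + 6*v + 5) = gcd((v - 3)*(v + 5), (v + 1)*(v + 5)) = v + 5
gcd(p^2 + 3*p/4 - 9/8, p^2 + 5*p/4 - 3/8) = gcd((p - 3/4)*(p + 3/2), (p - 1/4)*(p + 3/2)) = p + 3/2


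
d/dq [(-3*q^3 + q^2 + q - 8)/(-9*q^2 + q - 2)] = (27*q^4 - 6*q^3 + 28*q^2 - 148*q + 6)/(81*q^4 - 18*q^3 + 37*q^2 - 4*q + 4)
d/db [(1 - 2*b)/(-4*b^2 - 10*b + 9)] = 8*(-b^2 + b - 1)/(16*b^4 + 80*b^3 + 28*b^2 - 180*b + 81)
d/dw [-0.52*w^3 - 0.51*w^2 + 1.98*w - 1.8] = -1.56*w^2 - 1.02*w + 1.98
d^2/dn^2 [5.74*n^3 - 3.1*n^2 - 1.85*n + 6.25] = 34.44*n - 6.2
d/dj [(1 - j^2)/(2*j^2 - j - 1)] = 1/(4*j^2 + 4*j + 1)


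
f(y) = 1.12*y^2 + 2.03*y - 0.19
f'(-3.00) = -4.69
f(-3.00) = 3.80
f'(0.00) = 2.03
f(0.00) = -0.19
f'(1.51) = 5.41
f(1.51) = 5.43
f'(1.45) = 5.28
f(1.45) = 5.11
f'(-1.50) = -1.33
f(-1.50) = -0.71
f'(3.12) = 9.02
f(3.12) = 17.05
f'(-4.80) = -8.72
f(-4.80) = 15.87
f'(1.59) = 5.59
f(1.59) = 5.87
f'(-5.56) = -10.42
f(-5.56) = 23.15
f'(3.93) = 10.83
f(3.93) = 25.09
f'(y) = 2.24*y + 2.03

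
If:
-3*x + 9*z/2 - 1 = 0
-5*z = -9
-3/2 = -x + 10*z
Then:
No Solution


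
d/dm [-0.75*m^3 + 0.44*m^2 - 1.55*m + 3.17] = -2.25*m^2 + 0.88*m - 1.55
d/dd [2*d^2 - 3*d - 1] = 4*d - 3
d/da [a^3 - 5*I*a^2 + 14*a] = 3*a^2 - 10*I*a + 14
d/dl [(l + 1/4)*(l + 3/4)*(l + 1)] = 3*l^2 + 4*l + 19/16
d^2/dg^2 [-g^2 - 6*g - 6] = -2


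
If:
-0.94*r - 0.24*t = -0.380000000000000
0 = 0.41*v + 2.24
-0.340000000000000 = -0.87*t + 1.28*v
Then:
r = 2.36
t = -7.65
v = -5.46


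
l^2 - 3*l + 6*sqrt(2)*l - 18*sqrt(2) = (l - 3)*(l + 6*sqrt(2))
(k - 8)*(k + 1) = k^2 - 7*k - 8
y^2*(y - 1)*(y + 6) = y^4 + 5*y^3 - 6*y^2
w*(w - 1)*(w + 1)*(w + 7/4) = w^4 + 7*w^3/4 - w^2 - 7*w/4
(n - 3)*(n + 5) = n^2 + 2*n - 15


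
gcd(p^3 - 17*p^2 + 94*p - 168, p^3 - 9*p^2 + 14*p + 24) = p^2 - 10*p + 24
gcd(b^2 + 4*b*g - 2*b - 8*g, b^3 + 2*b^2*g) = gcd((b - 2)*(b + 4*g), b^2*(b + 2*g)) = 1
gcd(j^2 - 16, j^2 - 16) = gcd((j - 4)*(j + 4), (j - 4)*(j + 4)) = j^2 - 16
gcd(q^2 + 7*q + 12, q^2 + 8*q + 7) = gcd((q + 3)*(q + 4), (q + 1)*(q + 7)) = 1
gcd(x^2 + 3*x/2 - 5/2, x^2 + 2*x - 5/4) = x + 5/2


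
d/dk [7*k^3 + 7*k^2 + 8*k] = 21*k^2 + 14*k + 8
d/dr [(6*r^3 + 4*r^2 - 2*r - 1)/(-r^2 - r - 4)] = (-6*r^4 - 12*r^3 - 78*r^2 - 34*r + 7)/(r^4 + 2*r^3 + 9*r^2 + 8*r + 16)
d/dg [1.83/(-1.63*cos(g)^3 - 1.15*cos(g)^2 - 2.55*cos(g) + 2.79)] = (8.9487*sin(g)^2 - 4.209*cos(g) - 13.6152)*sin(g)/(1.63*cos(g)^3 + 1.15*cos(g)^2 + 2.55*cos(g) - 2.79)^2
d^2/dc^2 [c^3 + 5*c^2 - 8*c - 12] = 6*c + 10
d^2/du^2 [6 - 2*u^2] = -4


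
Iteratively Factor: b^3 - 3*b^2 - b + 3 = (b - 1)*(b^2 - 2*b - 3) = (b - 1)*(b + 1)*(b - 3)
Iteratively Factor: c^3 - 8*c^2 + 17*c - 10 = (c - 2)*(c^2 - 6*c + 5) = (c - 5)*(c - 2)*(c - 1)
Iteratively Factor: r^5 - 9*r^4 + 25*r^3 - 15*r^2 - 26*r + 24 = (r - 3)*(r^4 - 6*r^3 + 7*r^2 + 6*r - 8) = (r - 3)*(r - 1)*(r^3 - 5*r^2 + 2*r + 8) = (r - 4)*(r - 3)*(r - 1)*(r^2 - r - 2) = (r - 4)*(r - 3)*(r - 1)*(r + 1)*(r - 2)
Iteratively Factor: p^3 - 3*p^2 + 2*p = (p - 2)*(p^2 - p) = p*(p - 2)*(p - 1)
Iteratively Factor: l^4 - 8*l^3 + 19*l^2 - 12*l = (l)*(l^3 - 8*l^2 + 19*l - 12) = l*(l - 1)*(l^2 - 7*l + 12) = l*(l - 4)*(l - 1)*(l - 3)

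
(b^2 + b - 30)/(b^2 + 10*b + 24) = (b - 5)/(b + 4)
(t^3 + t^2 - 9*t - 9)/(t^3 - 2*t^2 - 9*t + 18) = (t + 1)/(t - 2)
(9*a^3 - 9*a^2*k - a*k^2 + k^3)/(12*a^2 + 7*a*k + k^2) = (3*a^2 - 4*a*k + k^2)/(4*a + k)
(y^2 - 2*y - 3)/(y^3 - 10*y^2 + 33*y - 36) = (y + 1)/(y^2 - 7*y + 12)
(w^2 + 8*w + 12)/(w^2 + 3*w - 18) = (w + 2)/(w - 3)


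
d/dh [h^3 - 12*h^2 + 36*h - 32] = 3*h^2 - 24*h + 36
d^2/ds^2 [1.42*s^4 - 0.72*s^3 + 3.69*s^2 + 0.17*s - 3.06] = 17.04*s^2 - 4.32*s + 7.38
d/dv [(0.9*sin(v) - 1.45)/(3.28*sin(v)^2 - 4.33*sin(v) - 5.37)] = (-2.952*sin(v)^2 + 9.512*sin(v) - 11.1115)*cos(v)/(10.7584*sin(v)^4 - 28.4048*sin(v)^3 - 16.4783*sin(v)^2 + 46.5042*sin(v) + 28.8369)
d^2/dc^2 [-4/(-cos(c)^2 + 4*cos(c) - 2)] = 4*(4*sin(c)^4 - 10*sin(c)^2 + 23*cos(c) - 3*cos(3*c) - 22)/(sin(c)^2 + 4*cos(c) - 3)^3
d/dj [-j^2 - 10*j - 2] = -2*j - 10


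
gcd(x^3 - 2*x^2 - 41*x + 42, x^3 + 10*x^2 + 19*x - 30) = x^2 + 5*x - 6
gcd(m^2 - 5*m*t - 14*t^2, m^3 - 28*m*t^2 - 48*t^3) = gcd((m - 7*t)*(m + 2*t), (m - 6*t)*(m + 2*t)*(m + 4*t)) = m + 2*t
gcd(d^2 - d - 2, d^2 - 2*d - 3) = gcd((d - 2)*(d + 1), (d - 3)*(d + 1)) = d + 1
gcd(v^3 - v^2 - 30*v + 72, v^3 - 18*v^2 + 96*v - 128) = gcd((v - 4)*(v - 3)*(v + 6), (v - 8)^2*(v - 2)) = 1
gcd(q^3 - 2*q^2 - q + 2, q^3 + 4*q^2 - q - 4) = q^2 - 1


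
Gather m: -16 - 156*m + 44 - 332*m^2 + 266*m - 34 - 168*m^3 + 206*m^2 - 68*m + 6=-168*m^3 - 126*m^2 + 42*m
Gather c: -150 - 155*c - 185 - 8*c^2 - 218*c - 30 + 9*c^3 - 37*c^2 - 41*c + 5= 9*c^3 - 45*c^2 - 414*c - 360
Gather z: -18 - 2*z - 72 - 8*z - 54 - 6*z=-16*z - 144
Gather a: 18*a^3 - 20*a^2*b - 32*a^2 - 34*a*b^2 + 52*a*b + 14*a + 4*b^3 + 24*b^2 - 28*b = 18*a^3 + a^2*(-20*b - 32) + a*(-34*b^2 + 52*b + 14) + 4*b^3 + 24*b^2 - 28*b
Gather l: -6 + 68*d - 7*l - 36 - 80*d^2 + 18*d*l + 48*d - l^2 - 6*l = -80*d^2 + 116*d - l^2 + l*(18*d - 13) - 42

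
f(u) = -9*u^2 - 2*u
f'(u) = -18*u - 2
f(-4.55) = -177.22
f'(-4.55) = 79.90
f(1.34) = -18.84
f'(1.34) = -26.12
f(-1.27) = -11.98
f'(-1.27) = 20.86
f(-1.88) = -28.05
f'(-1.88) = 31.84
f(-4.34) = -160.84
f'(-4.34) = 76.12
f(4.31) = -175.80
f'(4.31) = -79.58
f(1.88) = -35.57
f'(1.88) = -35.84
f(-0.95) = -6.22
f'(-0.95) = 15.10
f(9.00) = -747.00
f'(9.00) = -164.00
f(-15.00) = -1995.00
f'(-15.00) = 268.00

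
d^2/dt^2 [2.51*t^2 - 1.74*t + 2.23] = 5.02000000000000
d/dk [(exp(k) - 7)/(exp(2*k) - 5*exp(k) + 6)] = (-(exp(k) - 7)*(2*exp(k) - 5) + exp(2*k) - 5*exp(k) + 6)*exp(k)/(exp(2*k) - 5*exp(k) + 6)^2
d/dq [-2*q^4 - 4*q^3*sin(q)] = -4*q^2*(q*cos(q) + 2*q + 3*sin(q))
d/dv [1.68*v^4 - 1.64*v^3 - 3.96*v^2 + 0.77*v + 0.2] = 6.72*v^3 - 4.92*v^2 - 7.92*v + 0.77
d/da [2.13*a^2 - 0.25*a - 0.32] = 4.26*a - 0.25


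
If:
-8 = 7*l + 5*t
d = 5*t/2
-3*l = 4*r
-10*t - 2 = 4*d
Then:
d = -1/4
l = -15/14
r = 45/56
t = -1/10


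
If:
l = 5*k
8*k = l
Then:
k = 0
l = 0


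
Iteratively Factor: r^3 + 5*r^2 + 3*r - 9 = (r - 1)*(r^2 + 6*r + 9) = (r - 1)*(r + 3)*(r + 3)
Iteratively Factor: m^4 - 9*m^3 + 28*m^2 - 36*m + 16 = (m - 2)*(m^3 - 7*m^2 + 14*m - 8) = (m - 2)^2*(m^2 - 5*m + 4) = (m - 4)*(m - 2)^2*(m - 1)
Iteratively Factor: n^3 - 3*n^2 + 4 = (n - 2)*(n^2 - n - 2) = (n - 2)^2*(n + 1)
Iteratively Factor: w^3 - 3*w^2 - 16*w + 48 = (w - 4)*(w^2 + w - 12) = (w - 4)*(w - 3)*(w + 4)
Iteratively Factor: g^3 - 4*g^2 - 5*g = (g + 1)*(g^2 - 5*g) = g*(g + 1)*(g - 5)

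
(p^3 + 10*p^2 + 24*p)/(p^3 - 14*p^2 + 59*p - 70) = p*(p^2 + 10*p + 24)/(p^3 - 14*p^2 + 59*p - 70)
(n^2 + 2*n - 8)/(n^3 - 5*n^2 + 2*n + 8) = (n + 4)/(n^2 - 3*n - 4)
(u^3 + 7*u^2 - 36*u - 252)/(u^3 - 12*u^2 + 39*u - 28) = (u^3 + 7*u^2 - 36*u - 252)/(u^3 - 12*u^2 + 39*u - 28)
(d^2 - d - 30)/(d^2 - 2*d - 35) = (d - 6)/(d - 7)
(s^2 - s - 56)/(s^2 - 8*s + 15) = (s^2 - s - 56)/(s^2 - 8*s + 15)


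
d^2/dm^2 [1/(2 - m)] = -2/(m - 2)^3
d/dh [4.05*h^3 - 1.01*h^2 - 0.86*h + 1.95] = 12.15*h^2 - 2.02*h - 0.86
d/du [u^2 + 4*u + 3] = 2*u + 4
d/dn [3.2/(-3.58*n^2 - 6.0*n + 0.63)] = (22.912*n + 19.2)/(3.58*n^2 + 6.0*n - 0.63)^2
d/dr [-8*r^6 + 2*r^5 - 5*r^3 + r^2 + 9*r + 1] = -48*r^5 + 10*r^4 - 15*r^2 + 2*r + 9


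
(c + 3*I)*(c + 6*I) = c^2 + 9*I*c - 18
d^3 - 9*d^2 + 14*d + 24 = (d - 6)*(d - 4)*(d + 1)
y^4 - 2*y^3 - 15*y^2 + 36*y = y*(y - 3)^2*(y + 4)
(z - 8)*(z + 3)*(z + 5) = z^3 - 49*z - 120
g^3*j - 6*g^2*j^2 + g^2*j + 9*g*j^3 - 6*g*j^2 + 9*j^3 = (g - 3*j)^2*(g*j + j)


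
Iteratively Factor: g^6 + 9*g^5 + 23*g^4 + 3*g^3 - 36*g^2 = (g + 3)*(g^5 + 6*g^4 + 5*g^3 - 12*g^2) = (g + 3)^2*(g^4 + 3*g^3 - 4*g^2) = g*(g + 3)^2*(g^3 + 3*g^2 - 4*g) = g*(g + 3)^2*(g + 4)*(g^2 - g) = g^2*(g + 3)^2*(g + 4)*(g - 1)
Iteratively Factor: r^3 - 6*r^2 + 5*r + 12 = (r - 4)*(r^2 - 2*r - 3) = (r - 4)*(r + 1)*(r - 3)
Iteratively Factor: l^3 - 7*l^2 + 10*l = (l)*(l^2 - 7*l + 10) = l*(l - 5)*(l - 2)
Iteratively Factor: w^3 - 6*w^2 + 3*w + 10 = (w - 2)*(w^2 - 4*w - 5) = (w - 2)*(w + 1)*(w - 5)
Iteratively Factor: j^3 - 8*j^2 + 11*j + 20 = (j - 5)*(j^2 - 3*j - 4) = (j - 5)*(j + 1)*(j - 4)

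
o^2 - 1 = (o - 1)*(o + 1)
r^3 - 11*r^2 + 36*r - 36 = (r - 6)*(r - 3)*(r - 2)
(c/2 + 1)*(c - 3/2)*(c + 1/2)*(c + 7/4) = c^4/2 + 11*c^3/8 - c^2/2 - 101*c/32 - 21/16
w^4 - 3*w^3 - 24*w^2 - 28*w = w*(w - 7)*(w + 2)^2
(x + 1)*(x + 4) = x^2 + 5*x + 4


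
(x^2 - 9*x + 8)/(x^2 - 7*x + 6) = (x - 8)/(x - 6)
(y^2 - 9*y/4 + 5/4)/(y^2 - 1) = (y - 5/4)/(y + 1)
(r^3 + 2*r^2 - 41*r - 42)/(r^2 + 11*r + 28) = (r^2 - 5*r - 6)/(r + 4)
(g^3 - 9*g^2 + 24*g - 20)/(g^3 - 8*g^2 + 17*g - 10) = (g - 2)/(g - 1)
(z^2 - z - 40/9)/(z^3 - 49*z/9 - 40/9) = 1/(z + 1)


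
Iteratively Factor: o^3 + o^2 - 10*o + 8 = (o - 2)*(o^2 + 3*o - 4) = (o - 2)*(o - 1)*(o + 4)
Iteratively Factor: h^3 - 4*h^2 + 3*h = (h - 1)*(h^2 - 3*h) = (h - 3)*(h - 1)*(h)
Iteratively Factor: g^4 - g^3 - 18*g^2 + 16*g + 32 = (g + 1)*(g^3 - 2*g^2 - 16*g + 32) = (g - 4)*(g + 1)*(g^2 + 2*g - 8) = (g - 4)*(g + 1)*(g + 4)*(g - 2)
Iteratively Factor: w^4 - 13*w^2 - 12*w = (w)*(w^3 - 13*w - 12) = w*(w - 4)*(w^2 + 4*w + 3) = w*(w - 4)*(w + 1)*(w + 3)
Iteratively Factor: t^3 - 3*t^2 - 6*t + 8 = (t + 2)*(t^2 - 5*t + 4) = (t - 1)*(t + 2)*(t - 4)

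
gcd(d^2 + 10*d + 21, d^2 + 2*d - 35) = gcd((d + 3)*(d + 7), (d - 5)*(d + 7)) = d + 7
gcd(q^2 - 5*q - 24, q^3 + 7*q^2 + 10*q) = 1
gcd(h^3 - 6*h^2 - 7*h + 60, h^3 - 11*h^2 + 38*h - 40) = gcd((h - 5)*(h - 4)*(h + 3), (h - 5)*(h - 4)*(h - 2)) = h^2 - 9*h + 20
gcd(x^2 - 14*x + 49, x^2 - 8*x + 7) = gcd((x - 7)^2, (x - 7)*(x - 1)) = x - 7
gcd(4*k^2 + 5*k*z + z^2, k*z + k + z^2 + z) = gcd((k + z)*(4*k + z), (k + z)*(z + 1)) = k + z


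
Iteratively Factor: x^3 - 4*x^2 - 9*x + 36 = (x + 3)*(x^2 - 7*x + 12) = (x - 4)*(x + 3)*(x - 3)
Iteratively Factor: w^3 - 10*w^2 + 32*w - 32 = (w - 4)*(w^2 - 6*w + 8) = (w - 4)*(w - 2)*(w - 4)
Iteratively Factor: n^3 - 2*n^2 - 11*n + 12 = (n - 1)*(n^2 - n - 12) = (n - 4)*(n - 1)*(n + 3)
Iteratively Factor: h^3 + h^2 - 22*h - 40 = (h + 4)*(h^2 - 3*h - 10) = (h + 2)*(h + 4)*(h - 5)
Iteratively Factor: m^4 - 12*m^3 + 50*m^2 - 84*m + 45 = (m - 3)*(m^3 - 9*m^2 + 23*m - 15) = (m - 3)*(m - 1)*(m^2 - 8*m + 15) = (m - 5)*(m - 3)*(m - 1)*(m - 3)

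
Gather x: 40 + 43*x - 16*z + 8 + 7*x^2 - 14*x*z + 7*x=7*x^2 + x*(50 - 14*z) - 16*z + 48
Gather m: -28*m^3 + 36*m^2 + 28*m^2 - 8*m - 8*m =-28*m^3 + 64*m^2 - 16*m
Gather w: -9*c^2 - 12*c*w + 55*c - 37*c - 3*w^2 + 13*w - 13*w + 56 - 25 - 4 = -9*c^2 - 12*c*w + 18*c - 3*w^2 + 27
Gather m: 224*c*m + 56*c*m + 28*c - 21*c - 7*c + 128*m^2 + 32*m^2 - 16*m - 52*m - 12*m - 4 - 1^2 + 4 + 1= 160*m^2 + m*(280*c - 80)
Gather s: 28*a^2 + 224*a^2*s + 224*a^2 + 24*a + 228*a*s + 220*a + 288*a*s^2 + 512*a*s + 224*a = 252*a^2 + 288*a*s^2 + 468*a + s*(224*a^2 + 740*a)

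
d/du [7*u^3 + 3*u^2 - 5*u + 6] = 21*u^2 + 6*u - 5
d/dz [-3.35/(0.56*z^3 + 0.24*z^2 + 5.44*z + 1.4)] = (5.628*z^2 + 1.608*z + 18.224)/(0.56*z^3 + 0.24*z^2 + 5.44*z + 1.4)^2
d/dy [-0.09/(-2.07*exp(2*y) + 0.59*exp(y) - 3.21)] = (0.0531 - 0.3726*exp(y))*exp(y)/(2.07*exp(2*y) - 0.59*exp(y) + 3.21)^2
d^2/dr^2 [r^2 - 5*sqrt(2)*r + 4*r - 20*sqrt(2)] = 2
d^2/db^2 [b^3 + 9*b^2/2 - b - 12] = 6*b + 9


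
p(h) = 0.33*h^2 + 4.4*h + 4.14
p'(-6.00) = 0.44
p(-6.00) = -10.38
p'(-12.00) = -3.52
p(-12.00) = -1.14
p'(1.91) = 5.66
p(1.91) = 13.75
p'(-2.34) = 2.86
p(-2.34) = -4.35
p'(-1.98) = 3.09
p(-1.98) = -3.28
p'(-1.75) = 3.24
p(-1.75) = -2.55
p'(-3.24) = 2.26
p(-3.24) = -6.65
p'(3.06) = 6.42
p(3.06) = 20.69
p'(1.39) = 5.32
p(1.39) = 10.89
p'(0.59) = 4.79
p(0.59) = 6.85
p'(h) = 0.66*h + 4.4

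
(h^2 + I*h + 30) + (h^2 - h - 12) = 2*h^2 - h + I*h + 18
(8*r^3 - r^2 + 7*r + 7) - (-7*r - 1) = 8*r^3 - r^2 + 14*r + 8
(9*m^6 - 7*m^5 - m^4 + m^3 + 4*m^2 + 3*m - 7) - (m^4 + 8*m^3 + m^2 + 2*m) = 9*m^6 - 7*m^5 - 2*m^4 - 7*m^3 + 3*m^2 + m - 7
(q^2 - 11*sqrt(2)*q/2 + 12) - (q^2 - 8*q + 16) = -11*sqrt(2)*q/2 + 8*q - 4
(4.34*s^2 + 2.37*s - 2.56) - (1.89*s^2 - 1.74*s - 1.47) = 2.45*s^2 + 4.11*s - 1.09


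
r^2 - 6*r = r*(r - 6)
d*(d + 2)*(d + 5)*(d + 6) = d^4 + 13*d^3 + 52*d^2 + 60*d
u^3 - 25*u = u*(u - 5)*(u + 5)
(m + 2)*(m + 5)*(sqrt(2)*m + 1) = sqrt(2)*m^3 + m^2 + 7*sqrt(2)*m^2 + 7*m + 10*sqrt(2)*m + 10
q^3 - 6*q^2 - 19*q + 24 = (q - 8)*(q - 1)*(q + 3)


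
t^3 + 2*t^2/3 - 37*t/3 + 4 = (t - 3)*(t - 1/3)*(t + 4)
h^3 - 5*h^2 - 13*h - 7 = (h - 7)*(h + 1)^2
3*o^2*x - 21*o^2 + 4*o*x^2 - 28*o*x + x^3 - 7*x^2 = (o + x)*(3*o + x)*(x - 7)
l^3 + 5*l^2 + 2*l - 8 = (l - 1)*(l + 2)*(l + 4)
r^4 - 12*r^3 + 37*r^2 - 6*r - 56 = (r - 7)*(r - 4)*(r - 2)*(r + 1)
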